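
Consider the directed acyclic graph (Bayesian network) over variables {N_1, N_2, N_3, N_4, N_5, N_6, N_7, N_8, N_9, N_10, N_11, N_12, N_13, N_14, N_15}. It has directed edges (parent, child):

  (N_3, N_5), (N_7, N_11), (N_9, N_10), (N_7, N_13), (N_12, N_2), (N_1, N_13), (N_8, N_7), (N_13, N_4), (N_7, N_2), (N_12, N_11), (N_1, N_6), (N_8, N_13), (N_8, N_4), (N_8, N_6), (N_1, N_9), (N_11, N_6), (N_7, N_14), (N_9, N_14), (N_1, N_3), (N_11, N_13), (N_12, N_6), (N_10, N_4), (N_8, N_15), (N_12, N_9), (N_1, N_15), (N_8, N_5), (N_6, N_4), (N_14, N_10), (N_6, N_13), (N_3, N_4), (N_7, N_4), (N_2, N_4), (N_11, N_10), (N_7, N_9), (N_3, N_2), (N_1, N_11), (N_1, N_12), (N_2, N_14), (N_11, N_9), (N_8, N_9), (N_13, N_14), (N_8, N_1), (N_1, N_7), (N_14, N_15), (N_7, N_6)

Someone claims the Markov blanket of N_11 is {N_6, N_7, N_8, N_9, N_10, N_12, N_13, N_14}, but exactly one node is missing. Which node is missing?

A node's Markov blanket = Pa ∪ Ch ∪ (parents of Ch other than the node itself).
N_11 has parents N_1, N_7, N_12.
N_11 has children N_6, N_9, N_10, N_13.
Parents of each child, excluding N_11:
  N_6 also has parents N_1, N_7, N_8, N_12.
  N_9's other parents are N_1, N_7, N_8, N_12.
  parents(N_13) \ {N_11} = {N_1, N_6, N_7, N_8}.
  N_10 also has parents N_9, N_14.
MB(N_11) = {N_1, N_6, N_7, N_8, N_9, N_10, N_12, N_13, N_14}.
Comparing with the claimed set, N_1 is missing.

N_1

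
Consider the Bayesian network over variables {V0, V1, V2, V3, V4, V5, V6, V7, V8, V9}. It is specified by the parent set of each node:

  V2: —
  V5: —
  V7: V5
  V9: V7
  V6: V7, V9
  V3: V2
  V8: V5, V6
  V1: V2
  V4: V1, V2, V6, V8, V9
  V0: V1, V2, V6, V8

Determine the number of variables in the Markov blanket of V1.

6

By definition, MB(V1) is built from V1's parents, V1's children, and the co-parents of V1.
V1's parents: V2.
V1 has children V0, V4.
Other parents of V1's children:
  V4 also has parents V2, V6, V8, V9.
  V0 also has parents V2, V6, V8.
MB(V1) = {V0, V2, V4, V6, V8, V9}, which has 6 nodes.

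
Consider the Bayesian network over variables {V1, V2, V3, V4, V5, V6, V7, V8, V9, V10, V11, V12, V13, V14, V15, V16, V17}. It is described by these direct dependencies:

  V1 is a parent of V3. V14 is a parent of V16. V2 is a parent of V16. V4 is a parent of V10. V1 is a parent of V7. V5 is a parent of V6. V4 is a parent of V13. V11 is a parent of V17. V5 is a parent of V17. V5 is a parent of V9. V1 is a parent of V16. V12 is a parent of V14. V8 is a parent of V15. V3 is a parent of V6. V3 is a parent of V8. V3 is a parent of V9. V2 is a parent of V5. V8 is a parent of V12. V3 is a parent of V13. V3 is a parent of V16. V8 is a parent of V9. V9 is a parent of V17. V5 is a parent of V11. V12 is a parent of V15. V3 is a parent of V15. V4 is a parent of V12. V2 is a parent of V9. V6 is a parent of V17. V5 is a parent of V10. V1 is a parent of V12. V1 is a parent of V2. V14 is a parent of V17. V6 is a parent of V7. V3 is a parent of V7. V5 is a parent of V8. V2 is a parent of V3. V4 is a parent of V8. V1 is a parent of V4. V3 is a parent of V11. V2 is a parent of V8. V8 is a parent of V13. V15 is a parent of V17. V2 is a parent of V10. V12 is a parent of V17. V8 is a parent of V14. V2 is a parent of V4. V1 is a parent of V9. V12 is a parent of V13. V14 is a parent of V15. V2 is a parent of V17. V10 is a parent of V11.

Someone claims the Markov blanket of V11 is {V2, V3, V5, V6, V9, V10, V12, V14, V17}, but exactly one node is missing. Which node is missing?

Parents of V11: V3, V5, V10.
V11's children: V17.
For each child, the remaining parents (spouses of V11):
  parents(V17) \ {V11} = {V2, V5, V6, V9, V12, V14, V15}.
MB(V11) = {V2, V3, V5, V6, V9, V10, V12, V14, V15, V17}.
Comparing with the claimed set, V15 is missing.

V15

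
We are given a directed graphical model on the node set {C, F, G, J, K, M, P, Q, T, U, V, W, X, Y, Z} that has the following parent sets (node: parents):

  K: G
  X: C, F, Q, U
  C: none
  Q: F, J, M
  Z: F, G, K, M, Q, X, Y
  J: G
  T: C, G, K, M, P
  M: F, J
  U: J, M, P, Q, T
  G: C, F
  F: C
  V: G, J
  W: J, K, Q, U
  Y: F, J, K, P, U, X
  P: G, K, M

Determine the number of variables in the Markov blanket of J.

J has parent G.
Ch(J) = {M, Q, U, V, W, Y}.
For each child, the remaining parents (spouses of J):
  parents(M) \ {J} = {F}.
  Q's other parents are F, M.
  U's other parents are M, P, Q, T.
  parents(V) \ {J} = {G}.
  parents(W) \ {J} = {K, Q, U}.
  Y's other parents are F, K, P, U, X.
MB(J) = {F, G, K, M, P, Q, T, U, V, W, X, Y}, which has 12 nodes.

12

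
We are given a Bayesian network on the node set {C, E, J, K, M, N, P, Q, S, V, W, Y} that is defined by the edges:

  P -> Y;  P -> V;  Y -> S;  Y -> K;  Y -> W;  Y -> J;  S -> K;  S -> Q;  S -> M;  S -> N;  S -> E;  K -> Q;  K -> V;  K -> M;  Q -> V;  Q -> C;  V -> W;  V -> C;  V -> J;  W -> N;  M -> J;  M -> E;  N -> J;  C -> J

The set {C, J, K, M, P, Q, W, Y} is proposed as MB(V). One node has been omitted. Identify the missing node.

N

V's parents: K, P, Q.
Children of V: C, J, W.
Other parents of V's children:
  W: Y
  C: Q
  J: C, M, N, Y
MB(V) = {C, J, K, M, N, P, Q, W, Y}.
Comparing with the claimed set, N is missing.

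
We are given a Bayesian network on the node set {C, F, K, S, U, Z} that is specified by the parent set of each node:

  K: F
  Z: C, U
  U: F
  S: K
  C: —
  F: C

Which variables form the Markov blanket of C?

C has no parents.
C has children F, Z.
Other parents of C's children:
  F: —
  Z: U
Union: {} ∪ {F, Z} ∪ {U} = {F, U, Z}.

{F, U, Z}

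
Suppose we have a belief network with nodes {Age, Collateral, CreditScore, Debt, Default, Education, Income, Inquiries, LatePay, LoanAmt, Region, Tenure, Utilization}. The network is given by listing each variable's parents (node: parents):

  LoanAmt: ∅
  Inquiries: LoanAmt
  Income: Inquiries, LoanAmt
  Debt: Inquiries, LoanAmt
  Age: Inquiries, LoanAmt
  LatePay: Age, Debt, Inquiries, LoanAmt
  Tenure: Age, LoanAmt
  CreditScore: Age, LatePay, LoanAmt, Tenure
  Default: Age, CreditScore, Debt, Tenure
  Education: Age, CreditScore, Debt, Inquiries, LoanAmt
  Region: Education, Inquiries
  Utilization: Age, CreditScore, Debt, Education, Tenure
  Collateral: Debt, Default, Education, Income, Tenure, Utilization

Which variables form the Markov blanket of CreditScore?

{Age, Debt, Default, Education, Inquiries, LatePay, LoanAmt, Tenure, Utilization}

Parents of CreditScore: Age, LatePay, LoanAmt, Tenure.
Children of CreditScore: Default, Education, Utilization.
Parents of each child, excluding CreditScore:
  Default also has parents Age, Debt, Tenure.
  parents(Education) \ {CreditScore} = {Age, Debt, Inquiries, LoanAmt}.
  Utilization's other parents are Age, Debt, Education, Tenure.
Taking the union gives {Age, Debt, Default, Education, Inquiries, LatePay, LoanAmt, Tenure, Utilization}.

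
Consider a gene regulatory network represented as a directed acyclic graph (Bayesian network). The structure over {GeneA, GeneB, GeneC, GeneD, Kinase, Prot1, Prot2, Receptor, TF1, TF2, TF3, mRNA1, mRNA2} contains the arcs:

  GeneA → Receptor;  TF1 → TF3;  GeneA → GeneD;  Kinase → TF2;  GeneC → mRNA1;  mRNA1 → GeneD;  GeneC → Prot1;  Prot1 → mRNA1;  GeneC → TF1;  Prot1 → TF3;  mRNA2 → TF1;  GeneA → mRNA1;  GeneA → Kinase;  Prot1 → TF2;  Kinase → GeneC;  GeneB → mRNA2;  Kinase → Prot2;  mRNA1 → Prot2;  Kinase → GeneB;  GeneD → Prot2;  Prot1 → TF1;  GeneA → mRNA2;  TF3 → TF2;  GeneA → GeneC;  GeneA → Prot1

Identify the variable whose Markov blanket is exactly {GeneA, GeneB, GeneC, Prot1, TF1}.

The target node must have every member of {GeneA, GeneB, GeneC, Prot1, TF1} as a parent, child, or co-parent, and no others.
Parents of mRNA2: GeneA, GeneB; children: TF1; co-parents: GeneC, Prot1.
These exactly cover the given set, so the node is mRNA2.

mRNA2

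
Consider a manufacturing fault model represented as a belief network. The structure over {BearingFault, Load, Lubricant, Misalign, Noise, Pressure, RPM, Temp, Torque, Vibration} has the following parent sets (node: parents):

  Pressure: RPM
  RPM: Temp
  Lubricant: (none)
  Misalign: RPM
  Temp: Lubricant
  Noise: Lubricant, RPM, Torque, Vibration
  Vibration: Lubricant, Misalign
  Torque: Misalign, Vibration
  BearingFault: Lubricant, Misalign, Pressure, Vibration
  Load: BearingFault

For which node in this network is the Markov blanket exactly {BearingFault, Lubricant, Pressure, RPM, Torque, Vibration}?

Misalign

The target node must have every member of {BearingFault, Lubricant, Pressure, RPM, Torque, Vibration} as a parent, child, or co-parent, and no others.
Parents of Misalign: RPM; children: BearingFault, Torque, Vibration; co-parents: Lubricant, Pressure, Vibration.
These exactly cover the given set, so the node is Misalign.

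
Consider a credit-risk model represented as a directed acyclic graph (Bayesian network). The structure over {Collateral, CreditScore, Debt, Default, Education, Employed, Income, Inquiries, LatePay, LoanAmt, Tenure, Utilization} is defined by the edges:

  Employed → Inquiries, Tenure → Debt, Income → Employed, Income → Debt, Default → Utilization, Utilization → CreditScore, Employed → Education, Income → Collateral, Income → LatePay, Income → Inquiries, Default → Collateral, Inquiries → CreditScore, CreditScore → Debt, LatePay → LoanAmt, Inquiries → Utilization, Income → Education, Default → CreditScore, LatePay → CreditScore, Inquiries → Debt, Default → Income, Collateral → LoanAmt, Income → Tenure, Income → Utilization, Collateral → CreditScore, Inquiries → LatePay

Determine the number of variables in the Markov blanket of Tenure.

Recall MB(v) = parents ∪ children ∪ spouses, where spouses are the other parents of v's children.
Pa(Tenure) = {Income}.
Children of Tenure: Debt.
Other parents of Tenure's children:
  Debt: CreditScore, Income, Inquiries
MB(Tenure) = {CreditScore, Debt, Income, Inquiries}, which has 4 nodes.

4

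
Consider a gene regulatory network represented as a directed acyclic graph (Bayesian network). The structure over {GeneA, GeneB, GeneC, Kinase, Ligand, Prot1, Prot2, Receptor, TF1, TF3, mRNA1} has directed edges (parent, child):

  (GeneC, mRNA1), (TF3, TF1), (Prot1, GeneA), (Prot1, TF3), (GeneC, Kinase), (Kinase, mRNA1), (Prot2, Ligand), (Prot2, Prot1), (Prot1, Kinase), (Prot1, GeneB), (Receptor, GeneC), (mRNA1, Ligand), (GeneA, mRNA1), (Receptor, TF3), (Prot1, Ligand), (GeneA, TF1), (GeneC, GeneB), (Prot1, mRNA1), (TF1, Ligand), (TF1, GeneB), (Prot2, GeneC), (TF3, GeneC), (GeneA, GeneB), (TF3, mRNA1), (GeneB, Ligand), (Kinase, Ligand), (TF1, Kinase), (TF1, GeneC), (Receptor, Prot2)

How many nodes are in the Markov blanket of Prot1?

By definition, MB(Prot1) is built from Prot1's parents, Prot1's children, and the co-parents of Prot1.
Parents of Prot1: Prot2.
Prot1's children: GeneA, GeneB, Kinase, Ligand, TF3, mRNA1.
For each child, the remaining parents (spouses of Prot1):
  TF3's other parent is Receptor.
  GeneA has no other parent.
  GeneB's other parents are GeneA, GeneC, TF1.
  parents(Kinase) \ {Prot1} = {GeneC, TF1}.
  parents(mRNA1) \ {Prot1} = {GeneA, GeneC, Kinase, TF3}.
  parents(Ligand) \ {Prot1} = {GeneB, Kinase, Prot2, TF1, mRNA1}.
MB(Prot1) = {GeneA, GeneB, GeneC, Kinase, Ligand, Prot2, Receptor, TF1, TF3, mRNA1}, which has 10 nodes.

10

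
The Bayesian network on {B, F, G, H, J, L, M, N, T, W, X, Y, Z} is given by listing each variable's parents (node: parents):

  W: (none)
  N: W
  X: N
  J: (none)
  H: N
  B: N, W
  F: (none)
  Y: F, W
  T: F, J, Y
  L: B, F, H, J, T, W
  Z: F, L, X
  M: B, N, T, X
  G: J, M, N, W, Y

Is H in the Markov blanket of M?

M has parents B, N, T, X.
Children of M: G.
Other parents of M's children:
  G's other parents are J, N, W, Y.
MB(M) = {B, G, J, N, T, W, X, Y}; H is not in this set.

No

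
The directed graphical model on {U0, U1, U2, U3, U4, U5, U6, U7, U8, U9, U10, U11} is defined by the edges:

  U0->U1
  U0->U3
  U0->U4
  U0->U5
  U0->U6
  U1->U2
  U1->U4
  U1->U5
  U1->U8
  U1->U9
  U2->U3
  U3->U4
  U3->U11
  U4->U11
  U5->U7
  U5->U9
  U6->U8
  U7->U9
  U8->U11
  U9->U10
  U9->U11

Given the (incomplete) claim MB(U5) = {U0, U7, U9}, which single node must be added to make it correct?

A node's Markov blanket = Pa ∪ Ch ∪ (parents of Ch other than the node itself).
U5's parents: U0, U1.
U5's children: U7, U9.
Co-parents of U5 (other parents of its children):
  U7: —
  U9: U1, U7
MB(U5) = {U0, U1, U7, U9}.
Comparing with the claimed set, U1 is missing.

U1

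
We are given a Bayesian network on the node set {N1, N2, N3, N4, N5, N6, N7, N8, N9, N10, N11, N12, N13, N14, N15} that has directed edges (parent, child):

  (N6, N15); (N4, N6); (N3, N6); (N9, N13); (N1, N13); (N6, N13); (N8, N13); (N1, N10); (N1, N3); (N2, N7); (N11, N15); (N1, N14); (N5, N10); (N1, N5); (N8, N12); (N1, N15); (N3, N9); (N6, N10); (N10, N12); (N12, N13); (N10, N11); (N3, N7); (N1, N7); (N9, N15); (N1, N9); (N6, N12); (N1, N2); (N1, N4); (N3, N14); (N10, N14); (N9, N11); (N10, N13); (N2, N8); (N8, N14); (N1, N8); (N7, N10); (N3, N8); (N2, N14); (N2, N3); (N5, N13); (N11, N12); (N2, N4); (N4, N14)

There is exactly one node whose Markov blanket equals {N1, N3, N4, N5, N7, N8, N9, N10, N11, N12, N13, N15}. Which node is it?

N6

The target node must have every member of {N1, N3, N4, N5, N7, N8, N9, N10, N11, N12, N13, N15} as a parent, child, or co-parent, and no others.
Parents of N6: N3, N4; children: N10, N12, N13, N15; co-parents: N1, N5, N7, N8, N9, N10, N11, N12.
These exactly cover the given set, so the node is N6.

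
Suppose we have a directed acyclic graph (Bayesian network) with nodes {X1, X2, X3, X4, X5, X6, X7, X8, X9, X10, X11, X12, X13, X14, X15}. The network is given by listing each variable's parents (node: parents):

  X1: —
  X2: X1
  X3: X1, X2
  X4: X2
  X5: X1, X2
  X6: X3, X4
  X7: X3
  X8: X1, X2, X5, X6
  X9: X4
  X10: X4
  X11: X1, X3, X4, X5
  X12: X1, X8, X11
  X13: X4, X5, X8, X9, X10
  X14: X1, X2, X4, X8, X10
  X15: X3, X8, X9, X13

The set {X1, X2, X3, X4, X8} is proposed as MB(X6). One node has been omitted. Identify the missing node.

Pa(X6) = {X3, X4}.
X6's children: X8.
Parents of each child, excluding X6:
  X8: X1, X2, X5
MB(X6) = {X1, X2, X3, X4, X5, X8}.
Comparing with the claimed set, X5 is missing.

X5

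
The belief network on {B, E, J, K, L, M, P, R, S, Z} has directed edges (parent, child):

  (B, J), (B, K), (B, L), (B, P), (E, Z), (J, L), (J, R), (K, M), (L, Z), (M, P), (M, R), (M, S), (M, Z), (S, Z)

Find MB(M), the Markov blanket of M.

{B, E, J, K, L, P, R, S, Z}

Recall MB(v) = parents ∪ children ∪ spouses, where spouses are the other parents of v's children.
Parents of M: K.
M has children P, R, S, Z.
Other parents of M's children:
  P: B
  R: J
  S: —
  Z: E, L, S
Union: {K} ∪ {P, R, S, Z} ∪ {B, E, J, L, S} = {B, E, J, K, L, P, R, S, Z}.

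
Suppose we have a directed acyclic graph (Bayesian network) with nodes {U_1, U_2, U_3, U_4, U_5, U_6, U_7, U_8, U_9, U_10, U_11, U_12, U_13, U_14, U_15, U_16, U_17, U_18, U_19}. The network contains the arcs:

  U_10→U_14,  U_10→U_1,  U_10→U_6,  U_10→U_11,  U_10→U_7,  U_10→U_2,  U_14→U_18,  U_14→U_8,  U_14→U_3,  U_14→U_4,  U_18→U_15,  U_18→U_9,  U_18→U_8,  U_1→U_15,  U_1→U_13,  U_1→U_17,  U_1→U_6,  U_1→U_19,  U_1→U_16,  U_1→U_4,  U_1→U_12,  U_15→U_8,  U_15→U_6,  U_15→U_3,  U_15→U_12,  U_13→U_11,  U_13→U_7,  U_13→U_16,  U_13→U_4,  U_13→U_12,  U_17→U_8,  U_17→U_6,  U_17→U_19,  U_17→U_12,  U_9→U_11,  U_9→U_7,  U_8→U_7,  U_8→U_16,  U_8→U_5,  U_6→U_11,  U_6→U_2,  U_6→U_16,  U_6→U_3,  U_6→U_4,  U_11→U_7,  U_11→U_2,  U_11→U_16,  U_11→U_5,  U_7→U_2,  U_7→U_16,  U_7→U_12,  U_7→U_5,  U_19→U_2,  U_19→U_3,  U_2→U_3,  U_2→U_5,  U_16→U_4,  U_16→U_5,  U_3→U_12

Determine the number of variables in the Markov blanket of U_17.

12

By definition, MB(U_17) is built from U_17's parents, U_17's children, and the co-parents of U_17.
Pa(U_17) = {U_1}.
Ch(U_17) = {U_6, U_8, U_12, U_19}.
Other parents of U_17's children:
  U_8 also has parents U_14, U_15, U_18.
  parents(U_6) \ {U_17} = {U_1, U_10, U_15}.
  U_19's other parent is U_1.
  U_12's other parents are U_1, U_3, U_7, U_13, U_15.
MB(U_17) = {U_1, U_3, U_6, U_7, U_8, U_10, U_12, U_13, U_14, U_15, U_18, U_19}, which has 12 nodes.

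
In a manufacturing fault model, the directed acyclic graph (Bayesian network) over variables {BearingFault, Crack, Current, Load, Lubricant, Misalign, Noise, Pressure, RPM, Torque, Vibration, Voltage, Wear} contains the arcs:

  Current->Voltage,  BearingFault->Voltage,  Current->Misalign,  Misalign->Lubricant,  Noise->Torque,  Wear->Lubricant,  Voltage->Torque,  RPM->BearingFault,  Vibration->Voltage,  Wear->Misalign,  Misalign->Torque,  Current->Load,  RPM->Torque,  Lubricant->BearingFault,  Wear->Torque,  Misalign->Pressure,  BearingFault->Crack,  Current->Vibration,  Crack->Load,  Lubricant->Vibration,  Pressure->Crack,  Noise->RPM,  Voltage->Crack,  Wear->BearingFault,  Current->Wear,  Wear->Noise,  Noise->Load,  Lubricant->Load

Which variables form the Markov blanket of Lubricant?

{BearingFault, Crack, Current, Load, Misalign, Noise, RPM, Vibration, Wear}

Pa(Lubricant) = {Misalign, Wear}.
Ch(Lubricant) = {BearingFault, Load, Vibration}.
Other parents of Lubricant's children:
  BearingFault: RPM, Wear
  Vibration: Current
  Load: Crack, Current, Noise
MB(Lubricant) = {BearingFault, Crack, Current, Load, Misalign, Noise, RPM, Vibration, Wear}.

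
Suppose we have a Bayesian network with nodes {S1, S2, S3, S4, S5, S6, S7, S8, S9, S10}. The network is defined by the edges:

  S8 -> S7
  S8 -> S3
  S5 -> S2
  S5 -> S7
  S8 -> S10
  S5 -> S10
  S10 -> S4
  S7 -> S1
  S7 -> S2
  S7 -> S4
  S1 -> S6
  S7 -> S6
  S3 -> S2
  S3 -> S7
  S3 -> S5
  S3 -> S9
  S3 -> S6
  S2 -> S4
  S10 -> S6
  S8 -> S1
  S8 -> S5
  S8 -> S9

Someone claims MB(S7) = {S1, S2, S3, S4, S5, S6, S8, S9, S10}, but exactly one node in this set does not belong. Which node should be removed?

S9

S7 has children S1, S2, S4, S6.
Parents of S7: S3, S5, S8.
Other parents of S7's children:
  S1 also has parent S8.
  S2's other parents are S3, S5.
  S4's other parents are S2, S10.
  S6's other parents are S1, S3, S10.
MB(S7) = {S1, S2, S3, S4, S5, S6, S8, S10}.
S9 is neither a parent, child, nor co-parent of S7, so it does not belong.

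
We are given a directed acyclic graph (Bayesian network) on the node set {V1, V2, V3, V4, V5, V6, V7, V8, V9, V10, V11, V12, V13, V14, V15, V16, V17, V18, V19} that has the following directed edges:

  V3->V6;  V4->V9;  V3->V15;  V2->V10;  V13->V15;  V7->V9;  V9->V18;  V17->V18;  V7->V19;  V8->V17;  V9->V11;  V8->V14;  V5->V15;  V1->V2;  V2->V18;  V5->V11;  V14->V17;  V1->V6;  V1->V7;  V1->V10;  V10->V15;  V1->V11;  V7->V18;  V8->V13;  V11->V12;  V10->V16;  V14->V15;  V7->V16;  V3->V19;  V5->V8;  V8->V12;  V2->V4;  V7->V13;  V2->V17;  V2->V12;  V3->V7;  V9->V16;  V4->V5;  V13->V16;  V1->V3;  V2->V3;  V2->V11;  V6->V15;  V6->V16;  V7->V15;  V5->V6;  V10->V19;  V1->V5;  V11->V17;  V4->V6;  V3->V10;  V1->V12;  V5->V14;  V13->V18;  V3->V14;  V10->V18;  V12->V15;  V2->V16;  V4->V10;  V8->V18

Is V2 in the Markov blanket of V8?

V2 is a co-parent of V8: both are parents of V12, V17, V18.
So V2 ∈ MB(V8).

Yes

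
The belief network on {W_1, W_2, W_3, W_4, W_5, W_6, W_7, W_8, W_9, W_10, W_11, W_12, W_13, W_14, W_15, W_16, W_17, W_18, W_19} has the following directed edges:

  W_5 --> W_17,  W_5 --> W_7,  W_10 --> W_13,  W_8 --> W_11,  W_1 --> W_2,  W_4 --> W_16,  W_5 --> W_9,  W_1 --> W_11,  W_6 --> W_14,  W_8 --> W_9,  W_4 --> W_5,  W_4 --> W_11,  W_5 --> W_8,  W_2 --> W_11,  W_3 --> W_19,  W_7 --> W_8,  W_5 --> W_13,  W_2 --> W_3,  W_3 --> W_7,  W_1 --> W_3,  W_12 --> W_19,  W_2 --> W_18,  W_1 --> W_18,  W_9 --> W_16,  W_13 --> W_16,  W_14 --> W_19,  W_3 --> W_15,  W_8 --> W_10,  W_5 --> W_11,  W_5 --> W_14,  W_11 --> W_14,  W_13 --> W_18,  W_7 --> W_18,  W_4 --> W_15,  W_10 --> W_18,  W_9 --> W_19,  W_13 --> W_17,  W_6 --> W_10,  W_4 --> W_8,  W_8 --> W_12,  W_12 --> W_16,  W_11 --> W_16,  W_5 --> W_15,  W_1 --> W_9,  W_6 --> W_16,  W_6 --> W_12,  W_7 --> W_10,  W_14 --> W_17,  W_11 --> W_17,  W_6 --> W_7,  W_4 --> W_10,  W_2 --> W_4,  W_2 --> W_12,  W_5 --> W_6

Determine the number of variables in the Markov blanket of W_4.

W_4's parents: W_2.
Ch(W_4) = {W_5, W_8, W_10, W_11, W_15, W_16}.
Parents of each child, excluding W_4:
  W_5: —
  W_8: W_5, W_7
  W_10: W_6, W_7, W_8
  W_11: W_1, W_2, W_5, W_8
  W_15: W_3, W_5
  W_16: W_6, W_9, W_11, W_12, W_13
MB(W_4) = {W_1, W_2, W_3, W_5, W_6, W_7, W_8, W_9, W_10, W_11, W_12, W_13, W_15, W_16}, which has 14 nodes.

14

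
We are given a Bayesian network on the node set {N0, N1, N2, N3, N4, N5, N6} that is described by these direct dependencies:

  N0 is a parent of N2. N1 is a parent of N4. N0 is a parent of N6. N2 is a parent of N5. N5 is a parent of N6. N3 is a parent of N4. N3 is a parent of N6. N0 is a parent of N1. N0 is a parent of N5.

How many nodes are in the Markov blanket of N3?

A node's Markov blanket = Pa ∪ Ch ∪ (parents of Ch other than the node itself).
Parents of N3: none.
N3's children: N4, N6.
Other parents of N3's children:
  N4: N1
  N6: N0, N5
MB(N3) = {N0, N1, N4, N5, N6}, which has 5 nodes.

5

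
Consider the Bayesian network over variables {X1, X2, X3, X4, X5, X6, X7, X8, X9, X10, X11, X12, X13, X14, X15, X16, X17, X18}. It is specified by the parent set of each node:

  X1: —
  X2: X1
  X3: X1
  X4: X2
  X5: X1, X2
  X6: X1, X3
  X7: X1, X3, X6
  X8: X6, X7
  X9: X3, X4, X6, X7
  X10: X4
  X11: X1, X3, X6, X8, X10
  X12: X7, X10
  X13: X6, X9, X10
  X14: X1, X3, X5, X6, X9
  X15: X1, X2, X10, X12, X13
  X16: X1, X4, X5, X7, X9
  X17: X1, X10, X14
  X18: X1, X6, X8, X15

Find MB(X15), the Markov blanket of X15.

The Markov blanket of a node is its parents, its children, and the other parents of its children.
X15's parents: X1, X2, X10, X12, X13.
Children of X15: X18.
Other parents of X15's children:
  X18: X1, X6, X8
Union: {X1, X2, X10, X12, X13} ∪ {X18} ∪ {X1, X6, X8} = {X1, X2, X6, X8, X10, X12, X13, X18}.

{X1, X2, X6, X8, X10, X12, X13, X18}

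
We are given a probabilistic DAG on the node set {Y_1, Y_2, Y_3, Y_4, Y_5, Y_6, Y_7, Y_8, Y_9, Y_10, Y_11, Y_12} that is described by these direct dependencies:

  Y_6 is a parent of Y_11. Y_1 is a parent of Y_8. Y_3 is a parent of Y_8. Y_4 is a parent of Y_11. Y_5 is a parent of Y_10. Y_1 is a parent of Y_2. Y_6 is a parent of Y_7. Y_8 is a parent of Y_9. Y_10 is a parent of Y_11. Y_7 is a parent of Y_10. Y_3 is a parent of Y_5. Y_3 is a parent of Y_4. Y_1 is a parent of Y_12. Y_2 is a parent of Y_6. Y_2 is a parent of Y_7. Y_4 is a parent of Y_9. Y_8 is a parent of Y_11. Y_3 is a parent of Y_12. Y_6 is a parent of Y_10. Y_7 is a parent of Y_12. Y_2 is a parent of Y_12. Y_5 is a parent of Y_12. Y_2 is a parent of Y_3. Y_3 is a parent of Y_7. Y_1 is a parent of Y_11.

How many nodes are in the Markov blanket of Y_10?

Parents of Y_10: Y_5, Y_6, Y_7.
Y_10 has child Y_11.
Co-parents of Y_10 (other parents of its children):
  parents(Y_11) \ {Y_10} = {Y_1, Y_4, Y_6, Y_8}.
MB(Y_10) = {Y_1, Y_4, Y_5, Y_6, Y_7, Y_8, Y_11}, which has 7 nodes.

7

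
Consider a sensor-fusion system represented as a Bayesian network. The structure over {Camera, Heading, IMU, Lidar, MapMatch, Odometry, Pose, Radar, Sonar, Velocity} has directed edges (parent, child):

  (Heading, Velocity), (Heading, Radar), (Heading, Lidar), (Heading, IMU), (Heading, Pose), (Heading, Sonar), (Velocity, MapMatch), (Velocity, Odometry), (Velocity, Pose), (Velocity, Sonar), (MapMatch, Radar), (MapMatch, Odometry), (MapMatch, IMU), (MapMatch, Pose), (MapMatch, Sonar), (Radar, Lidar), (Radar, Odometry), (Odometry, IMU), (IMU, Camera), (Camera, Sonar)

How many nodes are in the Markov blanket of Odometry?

Pa(Odometry) = {MapMatch, Radar, Velocity}.
Ch(Odometry) = {IMU}.
Co-parents of Odometry (other parents of its children):
  IMU: Heading, MapMatch
MB(Odometry) = {Heading, IMU, MapMatch, Radar, Velocity}, which has 5 nodes.

5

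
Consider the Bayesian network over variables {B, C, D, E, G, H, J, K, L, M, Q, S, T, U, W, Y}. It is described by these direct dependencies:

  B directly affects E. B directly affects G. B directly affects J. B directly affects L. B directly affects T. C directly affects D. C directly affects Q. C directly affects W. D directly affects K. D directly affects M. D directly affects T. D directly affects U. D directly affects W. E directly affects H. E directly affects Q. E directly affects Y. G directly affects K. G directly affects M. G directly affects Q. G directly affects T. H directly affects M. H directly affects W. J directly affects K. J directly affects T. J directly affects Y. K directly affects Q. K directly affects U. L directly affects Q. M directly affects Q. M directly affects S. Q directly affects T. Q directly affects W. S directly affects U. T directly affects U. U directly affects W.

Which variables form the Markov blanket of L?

A node's Markov blanket = Pa ∪ Ch ∪ (parents of Ch other than the node itself).
L has child Q.
Pa(L) = {B}.
For each child, the remaining parents (spouses of L):
  parents(Q) \ {L} = {C, E, G, K, M}.
Taking the union gives {B, C, E, G, K, M, Q}.

{B, C, E, G, K, M, Q}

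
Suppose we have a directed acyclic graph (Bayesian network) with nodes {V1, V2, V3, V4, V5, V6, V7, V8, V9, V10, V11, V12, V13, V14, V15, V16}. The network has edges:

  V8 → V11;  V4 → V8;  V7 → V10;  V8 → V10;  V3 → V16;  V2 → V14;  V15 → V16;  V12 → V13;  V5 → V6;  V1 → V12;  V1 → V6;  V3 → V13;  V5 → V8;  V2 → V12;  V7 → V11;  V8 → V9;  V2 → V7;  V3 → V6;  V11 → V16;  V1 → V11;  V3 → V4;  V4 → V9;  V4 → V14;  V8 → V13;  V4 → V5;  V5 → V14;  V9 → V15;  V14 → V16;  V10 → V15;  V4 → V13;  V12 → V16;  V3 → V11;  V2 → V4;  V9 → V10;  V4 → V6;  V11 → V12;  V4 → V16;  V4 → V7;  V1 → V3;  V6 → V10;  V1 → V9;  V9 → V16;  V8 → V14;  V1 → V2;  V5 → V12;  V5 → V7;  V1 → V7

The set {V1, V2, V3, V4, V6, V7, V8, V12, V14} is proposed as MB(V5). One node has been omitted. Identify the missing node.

V11

Parents of V5: V4.
Ch(V5) = {V6, V7, V8, V12, V14}.
Other parents of V5's children:
  V6 also has parents V1, V3, V4.
  V7 also has parents V1, V2, V4.
  V8 also has parent V4.
  V12's other parents are V1, V2, V11.
  parents(V14) \ {V5} = {V2, V4, V8}.
MB(V5) = {V1, V2, V3, V4, V6, V7, V8, V11, V12, V14}.
Comparing with the claimed set, V11 is missing.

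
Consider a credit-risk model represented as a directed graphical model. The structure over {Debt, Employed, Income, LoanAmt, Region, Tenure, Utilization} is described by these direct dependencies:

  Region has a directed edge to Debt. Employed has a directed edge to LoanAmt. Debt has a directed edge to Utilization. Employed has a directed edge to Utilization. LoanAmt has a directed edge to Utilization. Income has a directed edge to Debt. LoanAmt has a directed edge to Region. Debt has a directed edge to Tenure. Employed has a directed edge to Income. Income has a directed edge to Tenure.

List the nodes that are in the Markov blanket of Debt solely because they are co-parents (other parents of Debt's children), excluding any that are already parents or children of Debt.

Children of Debt: Tenure, Utilization.
  Tenure: Income
  Utilization: Employed, LoanAmt
Excluding nodes already adjacent to Debt (Income, Region, Tenure, Utilization), the co-parent-only contribution is {Employed, LoanAmt}.

{Employed, LoanAmt}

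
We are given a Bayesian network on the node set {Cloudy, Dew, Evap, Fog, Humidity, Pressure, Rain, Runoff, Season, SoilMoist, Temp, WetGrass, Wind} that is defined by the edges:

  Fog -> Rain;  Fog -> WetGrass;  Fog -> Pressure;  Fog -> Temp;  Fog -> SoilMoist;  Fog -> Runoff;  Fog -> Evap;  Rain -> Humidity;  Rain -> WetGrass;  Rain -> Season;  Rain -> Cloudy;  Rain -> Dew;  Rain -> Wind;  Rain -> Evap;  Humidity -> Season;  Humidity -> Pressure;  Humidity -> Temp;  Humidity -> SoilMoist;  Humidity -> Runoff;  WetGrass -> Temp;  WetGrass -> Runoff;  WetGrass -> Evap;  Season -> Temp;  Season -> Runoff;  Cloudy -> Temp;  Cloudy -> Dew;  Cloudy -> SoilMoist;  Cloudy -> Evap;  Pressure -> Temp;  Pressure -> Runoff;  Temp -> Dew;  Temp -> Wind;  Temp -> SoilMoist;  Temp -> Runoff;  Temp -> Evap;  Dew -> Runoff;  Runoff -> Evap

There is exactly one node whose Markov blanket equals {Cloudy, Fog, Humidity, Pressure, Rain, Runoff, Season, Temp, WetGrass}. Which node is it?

The target node must have every member of {Cloudy, Fog, Humidity, Pressure, Rain, Runoff, Season, Temp, WetGrass} as a parent, child, or co-parent, and no others.
Parents of Dew: Cloudy, Rain, Temp; children: Runoff; co-parents: Fog, Humidity, Pressure, Season, Temp, WetGrass.
These exactly cover the given set, so the node is Dew.

Dew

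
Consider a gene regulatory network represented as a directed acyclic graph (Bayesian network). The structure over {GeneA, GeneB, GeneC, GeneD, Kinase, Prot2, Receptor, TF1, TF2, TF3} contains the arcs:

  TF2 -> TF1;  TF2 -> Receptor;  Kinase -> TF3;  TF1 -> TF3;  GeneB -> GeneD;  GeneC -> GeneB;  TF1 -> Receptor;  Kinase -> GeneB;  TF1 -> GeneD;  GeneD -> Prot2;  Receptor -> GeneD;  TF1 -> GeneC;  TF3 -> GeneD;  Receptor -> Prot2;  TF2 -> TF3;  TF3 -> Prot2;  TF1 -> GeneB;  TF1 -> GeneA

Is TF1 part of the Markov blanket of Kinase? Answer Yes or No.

TF1 is a co-parent of Kinase: both are parents of GeneB, TF3.
So TF1 ∈ MB(Kinase).

Yes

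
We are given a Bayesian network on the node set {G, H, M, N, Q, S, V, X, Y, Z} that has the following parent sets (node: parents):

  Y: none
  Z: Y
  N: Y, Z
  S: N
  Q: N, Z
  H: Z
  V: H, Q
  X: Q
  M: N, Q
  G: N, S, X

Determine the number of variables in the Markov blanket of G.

Ch(G) = {}.
Pa(G) = {N, S, X}.
G has no children, so there are no co-parents.
MB(G) = {N, S, X}, which has 3 nodes.

3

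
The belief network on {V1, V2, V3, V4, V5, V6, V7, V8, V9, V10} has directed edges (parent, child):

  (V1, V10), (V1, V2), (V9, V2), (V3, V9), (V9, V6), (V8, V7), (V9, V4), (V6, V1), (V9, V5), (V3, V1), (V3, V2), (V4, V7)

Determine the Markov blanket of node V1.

{V2, V3, V6, V9, V10}

V1's parents: V3, V6.
V1 has children V2, V10.
Parents of each child, excluding V1:
  V10: —
  V2: V3, V9
Union: {V3, V6} ∪ {V2, V10} ∪ {V3, V9} = {V2, V3, V6, V9, V10}.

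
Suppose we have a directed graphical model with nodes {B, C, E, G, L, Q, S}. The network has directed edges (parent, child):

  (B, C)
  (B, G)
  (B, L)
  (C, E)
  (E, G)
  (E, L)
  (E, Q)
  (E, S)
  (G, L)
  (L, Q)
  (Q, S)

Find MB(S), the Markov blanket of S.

{E, Q}

The Markov blanket of a node is its parents, its children, and the other parents of its children.
S's parents: E, Q.
S has no children.
With no children, S has no spouses; the co-parent set is empty.
So the Markov blanket of S is {E, Q}.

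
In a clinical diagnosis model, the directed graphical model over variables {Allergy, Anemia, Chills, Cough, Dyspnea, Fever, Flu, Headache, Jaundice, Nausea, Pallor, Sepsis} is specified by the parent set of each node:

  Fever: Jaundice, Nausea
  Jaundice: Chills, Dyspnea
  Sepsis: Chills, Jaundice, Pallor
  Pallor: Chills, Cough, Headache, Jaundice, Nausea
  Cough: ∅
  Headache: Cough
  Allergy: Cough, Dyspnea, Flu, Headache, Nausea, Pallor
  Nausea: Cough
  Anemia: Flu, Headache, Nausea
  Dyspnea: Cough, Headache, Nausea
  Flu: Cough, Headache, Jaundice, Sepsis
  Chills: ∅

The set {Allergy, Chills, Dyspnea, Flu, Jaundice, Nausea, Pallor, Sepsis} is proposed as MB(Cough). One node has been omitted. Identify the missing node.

Headache

Recall MB(v) = parents ∪ children ∪ spouses, where spouses are the other parents of v's children.
Cough's parents: none.
Cough has children Allergy, Dyspnea, Flu, Headache, Nausea, Pallor.
For each child, the remaining parents (spouses of Cough):
  Headache: —
  Nausea: —
  Dyspnea: Headache, Nausea
  Pallor: Chills, Headache, Jaundice, Nausea
  Flu: Headache, Jaundice, Sepsis
  Allergy: Dyspnea, Flu, Headache, Nausea, Pallor
MB(Cough) = {Allergy, Chills, Dyspnea, Flu, Headache, Jaundice, Nausea, Pallor, Sepsis}.
Comparing with the claimed set, Headache is missing.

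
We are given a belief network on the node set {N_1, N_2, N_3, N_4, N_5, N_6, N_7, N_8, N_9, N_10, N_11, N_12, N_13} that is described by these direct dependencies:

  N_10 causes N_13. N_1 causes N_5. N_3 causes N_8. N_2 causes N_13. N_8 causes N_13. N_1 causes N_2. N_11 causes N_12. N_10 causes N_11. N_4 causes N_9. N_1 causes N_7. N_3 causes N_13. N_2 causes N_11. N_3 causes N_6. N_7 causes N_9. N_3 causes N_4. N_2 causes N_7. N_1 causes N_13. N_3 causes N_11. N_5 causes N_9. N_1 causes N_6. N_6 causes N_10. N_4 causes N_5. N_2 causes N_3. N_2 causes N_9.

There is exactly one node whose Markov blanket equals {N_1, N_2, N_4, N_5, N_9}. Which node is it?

N_7

The target node must have every member of {N_1, N_2, N_4, N_5, N_9} as a parent, child, or co-parent, and no others.
Parents of N_7: N_1, N_2; children: N_9; co-parents: N_2, N_4, N_5.
These exactly cover the given set, so the node is N_7.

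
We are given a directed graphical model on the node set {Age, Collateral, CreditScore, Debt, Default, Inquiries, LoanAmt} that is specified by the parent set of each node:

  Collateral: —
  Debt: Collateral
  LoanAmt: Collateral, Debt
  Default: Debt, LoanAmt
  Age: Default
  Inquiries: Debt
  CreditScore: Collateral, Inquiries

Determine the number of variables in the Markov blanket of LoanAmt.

The Markov blanket of a node is its parents, its children, and the other parents of its children.
Ch(LoanAmt) = {Default}.
Pa(LoanAmt) = {Collateral, Debt}.
Other parents of LoanAmt's children:
  Default: Debt
MB(LoanAmt) = {Collateral, Debt, Default}, which has 3 nodes.

3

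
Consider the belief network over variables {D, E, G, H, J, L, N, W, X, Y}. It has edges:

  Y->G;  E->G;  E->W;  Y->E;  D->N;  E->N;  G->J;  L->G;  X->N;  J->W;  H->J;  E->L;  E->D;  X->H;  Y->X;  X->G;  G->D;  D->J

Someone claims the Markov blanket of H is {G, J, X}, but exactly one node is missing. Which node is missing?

D

H's parents: X.
Ch(H) = {J}.
Parents of each child, excluding H:
  J's other parents are D, G.
MB(H) = {D, G, J, X}.
Comparing with the claimed set, D is missing.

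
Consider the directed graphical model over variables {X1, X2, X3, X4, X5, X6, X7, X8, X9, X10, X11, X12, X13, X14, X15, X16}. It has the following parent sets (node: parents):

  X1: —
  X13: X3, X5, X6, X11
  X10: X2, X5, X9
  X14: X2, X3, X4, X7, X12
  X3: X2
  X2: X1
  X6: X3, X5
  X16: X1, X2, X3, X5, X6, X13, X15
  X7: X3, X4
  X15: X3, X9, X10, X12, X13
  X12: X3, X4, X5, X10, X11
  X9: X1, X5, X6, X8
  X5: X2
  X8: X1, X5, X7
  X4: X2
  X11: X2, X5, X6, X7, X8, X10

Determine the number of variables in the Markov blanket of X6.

Parents of X6: X3, X5.
Ch(X6) = {X9, X11, X13, X16}.
For each child, the remaining parents (spouses of X6):
  X9 also has parents X1, X5, X8.
  X11 also has parents X2, X5, X7, X8, X10.
  parents(X13) \ {X6} = {X3, X5, X11}.
  X16 also has parents X1, X2, X3, X5, X13, X15.
MB(X6) = {X1, X2, X3, X5, X7, X8, X9, X10, X11, X13, X15, X16}, which has 12 nodes.

12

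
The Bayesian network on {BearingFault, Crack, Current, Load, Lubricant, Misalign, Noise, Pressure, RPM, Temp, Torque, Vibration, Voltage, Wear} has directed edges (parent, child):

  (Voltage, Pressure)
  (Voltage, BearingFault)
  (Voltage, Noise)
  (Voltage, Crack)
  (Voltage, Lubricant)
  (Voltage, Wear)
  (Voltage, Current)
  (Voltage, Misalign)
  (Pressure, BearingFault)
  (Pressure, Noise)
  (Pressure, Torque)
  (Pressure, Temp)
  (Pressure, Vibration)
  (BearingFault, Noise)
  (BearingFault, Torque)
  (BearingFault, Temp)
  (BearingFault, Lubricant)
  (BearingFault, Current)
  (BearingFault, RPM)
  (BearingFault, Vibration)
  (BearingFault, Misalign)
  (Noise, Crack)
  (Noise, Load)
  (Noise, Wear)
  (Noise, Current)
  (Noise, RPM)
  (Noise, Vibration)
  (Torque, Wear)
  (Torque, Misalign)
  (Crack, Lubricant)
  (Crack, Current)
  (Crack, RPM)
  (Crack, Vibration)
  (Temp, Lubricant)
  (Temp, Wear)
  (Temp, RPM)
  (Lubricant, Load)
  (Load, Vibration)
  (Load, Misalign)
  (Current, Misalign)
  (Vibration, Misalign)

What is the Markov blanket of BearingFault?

BearingFault's parents: Pressure, Voltage.
Children of BearingFault: Current, Lubricant, Misalign, Noise, RPM, Temp, Torque, Vibration.
For each child, the remaining parents (spouses of BearingFault):
  Noise: Pressure, Voltage
  Torque: Pressure
  Temp: Pressure
  Lubricant: Crack, Temp, Voltage
  Current: Crack, Noise, Voltage
  RPM: Crack, Noise, Temp
  Vibration: Crack, Load, Noise, Pressure
  Misalign: Current, Load, Torque, Vibration, Voltage
So the Markov blanket of BearingFault is {Crack, Current, Load, Lubricant, Misalign, Noise, Pressure, RPM, Temp, Torque, Vibration, Voltage}.

{Crack, Current, Load, Lubricant, Misalign, Noise, Pressure, RPM, Temp, Torque, Vibration, Voltage}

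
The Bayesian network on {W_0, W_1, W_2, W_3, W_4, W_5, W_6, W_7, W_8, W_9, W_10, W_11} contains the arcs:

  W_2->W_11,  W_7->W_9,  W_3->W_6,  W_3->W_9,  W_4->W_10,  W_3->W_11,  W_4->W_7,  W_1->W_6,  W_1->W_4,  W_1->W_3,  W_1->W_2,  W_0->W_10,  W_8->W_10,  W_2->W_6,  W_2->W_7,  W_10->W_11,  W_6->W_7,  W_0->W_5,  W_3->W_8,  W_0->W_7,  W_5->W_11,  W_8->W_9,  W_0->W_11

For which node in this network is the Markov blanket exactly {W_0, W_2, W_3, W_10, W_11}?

The target node must have every member of {W_0, W_2, W_3, W_10, W_11} as a parent, child, or co-parent, and no others.
Parents of W_5: W_0; children: W_11; co-parents: W_0, W_2, W_3, W_10.
These exactly cover the given set, so the node is W_5.

W_5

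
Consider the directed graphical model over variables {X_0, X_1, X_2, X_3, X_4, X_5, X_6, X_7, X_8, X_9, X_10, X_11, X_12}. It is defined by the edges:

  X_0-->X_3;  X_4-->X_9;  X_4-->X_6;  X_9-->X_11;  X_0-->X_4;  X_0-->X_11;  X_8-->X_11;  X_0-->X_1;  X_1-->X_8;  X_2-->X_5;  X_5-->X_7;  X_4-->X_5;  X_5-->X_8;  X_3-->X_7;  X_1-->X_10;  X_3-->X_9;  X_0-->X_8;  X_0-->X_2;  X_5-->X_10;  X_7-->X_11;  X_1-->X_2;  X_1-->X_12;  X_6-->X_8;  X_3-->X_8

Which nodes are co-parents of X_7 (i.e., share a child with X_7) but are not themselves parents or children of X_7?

{X_0, X_8, X_9}

Children of X_7: X_11.
  X_11's other parents are X_0, X_8, X_9.
Excluding nodes already adjacent to X_7 (X_3, X_5, X_11), the co-parent-only contribution is {X_0, X_8, X_9}.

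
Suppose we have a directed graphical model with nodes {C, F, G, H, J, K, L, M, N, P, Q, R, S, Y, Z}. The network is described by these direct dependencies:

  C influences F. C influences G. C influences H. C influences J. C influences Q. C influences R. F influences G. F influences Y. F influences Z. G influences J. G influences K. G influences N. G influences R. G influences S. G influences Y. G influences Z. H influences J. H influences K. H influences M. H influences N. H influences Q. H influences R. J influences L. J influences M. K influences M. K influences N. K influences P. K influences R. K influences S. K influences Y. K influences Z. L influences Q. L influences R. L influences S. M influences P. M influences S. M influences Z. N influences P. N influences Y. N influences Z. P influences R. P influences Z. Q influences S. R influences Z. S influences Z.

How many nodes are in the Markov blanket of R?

11

The Markov blanket of a node is its parents, its children, and the other parents of its children.
Ch(R) = {Z}.
Parents of R: C, G, H, K, L, P.
Parents of each child, excluding R:
  Z also has parents F, G, K, M, N, P, S.
MB(R) = {C, F, G, H, K, L, M, N, P, S, Z}, which has 11 nodes.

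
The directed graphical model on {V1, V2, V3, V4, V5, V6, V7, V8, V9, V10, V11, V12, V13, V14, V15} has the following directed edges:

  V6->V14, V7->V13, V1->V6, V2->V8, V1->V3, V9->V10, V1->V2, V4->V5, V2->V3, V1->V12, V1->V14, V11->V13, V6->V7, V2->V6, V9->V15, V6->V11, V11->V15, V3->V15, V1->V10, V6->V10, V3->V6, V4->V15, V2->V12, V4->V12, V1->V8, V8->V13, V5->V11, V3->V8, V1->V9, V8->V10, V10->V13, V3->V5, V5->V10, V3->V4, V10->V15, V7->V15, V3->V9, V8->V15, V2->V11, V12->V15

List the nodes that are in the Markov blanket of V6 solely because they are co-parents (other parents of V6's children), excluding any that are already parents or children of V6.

Children of V6: V7, V10, V11, V14.
  V7: no additional parents.
  V10 also has parents V1, V5, V8, V9.
  parents(V11) \ {V6} = {V2, V5}.
  V14 also has parent V1.
Excluding nodes already adjacent to V6 (V1, V2, V3, V7, V10, V11, V14), the co-parent-only contribution is {V5, V8, V9}.

{V5, V8, V9}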